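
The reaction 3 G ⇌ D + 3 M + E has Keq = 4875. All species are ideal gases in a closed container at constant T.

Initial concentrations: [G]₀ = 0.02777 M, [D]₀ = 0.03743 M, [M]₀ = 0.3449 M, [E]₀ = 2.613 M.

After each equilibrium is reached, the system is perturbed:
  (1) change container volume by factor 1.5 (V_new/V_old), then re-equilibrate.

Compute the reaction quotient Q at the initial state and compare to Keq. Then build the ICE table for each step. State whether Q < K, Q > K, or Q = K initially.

Q₀ = 187.4; Q < K (proceeds forward)

Q₀ = 187.4 vs Keq = 4875 ⇒ Q<K, forward
Step 1:
                    G           D           M           E
  init        0.02777     0.03743      0.3449       2.613
  Δ          -0.01743    0.005811     0.01743    0.005811
  eq          0.01034     0.04324      0.3623       2.619
  solve Keq expr → x = 0.005811; check Q = 4875
Then change container volume by factor 1.5 (V_new/V_old).
Step 2:
                    G           D           M           E
  init       0.006892     0.02883      0.2416       1.746
  Δ         -0.001566  5.2202e-04    0.001566  5.2202e-04
  eq         0.005326     0.02935      0.2431       1.746
  solve Keq expr → x = 5.2202e-04; check Q = 4875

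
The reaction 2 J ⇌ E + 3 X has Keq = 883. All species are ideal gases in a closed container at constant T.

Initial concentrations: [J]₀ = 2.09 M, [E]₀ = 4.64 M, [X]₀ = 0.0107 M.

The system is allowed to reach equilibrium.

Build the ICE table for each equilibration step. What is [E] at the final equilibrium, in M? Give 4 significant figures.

[E]_eq = 5.516 M

Q₀ = 1.3013e-06 vs Keq = 883 ⇒ Q<K, forward
Step 1:
                    J           E           X
  Initial        2.09        4.64      0.0107
  Change       -1.751      0.8757       2.627
  Equil        0.3386       5.516       2.638
  solve Keq expr → x = 0.8757; check Q = 883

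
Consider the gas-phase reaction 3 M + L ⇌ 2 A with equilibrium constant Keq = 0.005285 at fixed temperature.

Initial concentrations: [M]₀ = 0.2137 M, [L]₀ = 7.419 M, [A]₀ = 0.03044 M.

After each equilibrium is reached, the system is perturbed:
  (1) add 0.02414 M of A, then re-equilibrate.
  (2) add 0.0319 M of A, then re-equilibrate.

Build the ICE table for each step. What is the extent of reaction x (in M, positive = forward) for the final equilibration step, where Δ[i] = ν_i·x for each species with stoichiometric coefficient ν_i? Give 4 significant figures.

Q₀ = 0.0128 vs Keq = 0.005285 ⇒ Q>K, reverse
Step 1:
                  M         L         A
  init       0.2137     7.419   0.03044
  Δ         0.01349  0.004496 -0.008991
  eq         0.2272     7.423   0.02145
  solve Keq expr → x = -0.004496; check Q = 0.005285
Then add 0.02414 M of A.
Step 2:
                  M         L         A
  init       0.2272     7.423   0.04559
  Δ         0.02968  0.009893  -0.01979
  eq         0.2569     7.433    0.0258
  solve Keq expr → x = -0.009893; check Q = 0.005285
Then add 0.0319 M of A.
Step 3:
                  M         L         A
  init       0.2569     7.433    0.0577
  Δ         0.03873   0.01291  -0.02582
  eq         0.2956     7.446   0.03188
  solve Keq expr → x = -0.01291; check Q = 0.005285

x = -0.01291 M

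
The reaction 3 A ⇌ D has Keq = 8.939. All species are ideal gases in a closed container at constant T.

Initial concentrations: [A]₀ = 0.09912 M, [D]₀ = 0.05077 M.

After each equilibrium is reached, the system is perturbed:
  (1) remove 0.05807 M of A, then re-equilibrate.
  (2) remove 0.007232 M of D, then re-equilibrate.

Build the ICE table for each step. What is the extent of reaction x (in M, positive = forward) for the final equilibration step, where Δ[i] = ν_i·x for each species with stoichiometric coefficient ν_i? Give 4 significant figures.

Q₀ = 52.13 vs Keq = 8.939 ⇒ Q>K, reverse
Step 1:
                    A           D
  Initial     0.09912     0.05077
  Change       0.0547    -0.01823
  Equil        0.1538     0.03254
  solve Keq expr → x = -0.01823; check Q = 8.939
Then remove 0.05807 M of A.
Step 2:
                    A           D
  Initial     0.09575     0.03254
  Change      0.03611    -0.01204
  Equil        0.1319      0.0205
  solve Keq expr → x = -0.01204; check Q = 8.939
Then remove 0.007232 M of D.
Step 3:
                    A           D
  Initial      0.1319     0.01327
  Change    -0.009428    0.003143
  Equil        0.1224     0.01641
  solve Keq expr → x = 0.003143; check Q = 8.939

x = 0.003143 M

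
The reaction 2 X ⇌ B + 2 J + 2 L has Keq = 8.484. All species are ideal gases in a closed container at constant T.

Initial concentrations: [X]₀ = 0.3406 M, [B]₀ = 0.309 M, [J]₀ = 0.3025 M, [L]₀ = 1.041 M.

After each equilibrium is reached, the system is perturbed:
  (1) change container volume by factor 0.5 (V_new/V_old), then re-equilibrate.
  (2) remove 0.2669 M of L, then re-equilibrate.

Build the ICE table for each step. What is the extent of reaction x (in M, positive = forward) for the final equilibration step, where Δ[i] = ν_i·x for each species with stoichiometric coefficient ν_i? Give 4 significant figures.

x = 0.01519 M

Q₀ = 0.2641 vs Keq = 8.484 ⇒ Q<K, forward
Step 1:
                    X           B           J           L
  Initial      0.3406       0.309      0.3025       1.041
  Change      -0.2025      0.1013      0.2025      0.2025
  Equil        0.1381      0.4103       0.505       1.244
  solve Keq expr → x = 0.1013; check Q = 8.484
Then change container volume by factor 0.5 (V_new/V_old).
Step 2:
                    X           B           J           L
  Initial      0.2762      0.8205        1.01       2.487
  Change       0.2307     -0.1154     -0.2307     -0.2307
  Equil        0.5069      0.7051      0.7793       2.256
  solve Keq expr → x = -0.1154; check Q = 8.484
Then remove 0.2669 M of L.
Step 3:
                    X           B           J           L
  Initial      0.5069      0.7051      0.7793       1.989
  Change     -0.03039     0.01519     0.03039     0.03039
  Equil        0.4765      0.7203      0.8097        2.02
  solve Keq expr → x = 0.01519; check Q = 8.484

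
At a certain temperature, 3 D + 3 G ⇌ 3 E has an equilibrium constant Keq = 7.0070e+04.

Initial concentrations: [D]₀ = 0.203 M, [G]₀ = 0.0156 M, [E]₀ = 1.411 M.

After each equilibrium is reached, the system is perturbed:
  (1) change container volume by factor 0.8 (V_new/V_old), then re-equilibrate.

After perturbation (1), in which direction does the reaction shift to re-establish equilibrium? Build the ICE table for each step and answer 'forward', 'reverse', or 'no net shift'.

Direction: forward

Q₀ = 8.8454e+07 vs Keq = 7.0070e+04 ⇒ Q>K, reverse
Step 1:
                   D          G          E
  I            0.203     0.0156      1.411
  C          0.09259    0.09259   -0.09259
  E           0.2956     0.1082      1.318
  solve Keq expr → x = -0.03086; check Q = 7.0070e+04
Then change container volume by factor 0.8 (V_new/V_old).
Step 2:
                   D          G          E
  I           0.3695     0.1352      1.648
  C         -0.01962   -0.01962    0.01962
  E           0.3499     0.1156      1.668
  solve Keq expr → x = 0.00654; check Q = 7.0070e+04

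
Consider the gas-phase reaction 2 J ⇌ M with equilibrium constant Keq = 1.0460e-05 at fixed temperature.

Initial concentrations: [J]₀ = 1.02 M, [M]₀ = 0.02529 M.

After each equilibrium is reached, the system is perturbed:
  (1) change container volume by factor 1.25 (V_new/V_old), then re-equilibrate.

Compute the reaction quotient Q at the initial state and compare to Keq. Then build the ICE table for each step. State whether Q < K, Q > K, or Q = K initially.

Q₀ = 0.02431; Q > K (proceeds reverse)

Q₀ = 0.02431 vs Keq = 1.0460e-05 ⇒ Q>K, reverse
Step 1:
                   J          M
  I             1.02    0.02529
  C          0.05056   -0.02528
  E            1.071 1.1988e-05
  solve Keq expr → x = -0.02528; check Q = 1.0460e-05
Then change container volume by factor 1.25 (V_new/V_old).
Step 2:
                   J          M
  I           0.8564 9.5905e-06
  C       3.8361e-06 -1.9180e-06
  E           0.8564 7.6725e-06
  solve Keq expr → x = -1.9180e-06; check Q = 1.0460e-05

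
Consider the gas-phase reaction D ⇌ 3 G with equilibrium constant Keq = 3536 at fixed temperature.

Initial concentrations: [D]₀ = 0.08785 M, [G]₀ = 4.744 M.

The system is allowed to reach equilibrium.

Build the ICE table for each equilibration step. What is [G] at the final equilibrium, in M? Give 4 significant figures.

Q₀ = 1215 vs Keq = 3536 ⇒ Q<K, forward
Step 1:
                   D          G
  I          0.08785      4.744
  C         -0.05443     0.1633
  E          0.03342      4.907
  solve Keq expr → x = 0.05443; check Q = 3536

[G]_eq = 4.907 M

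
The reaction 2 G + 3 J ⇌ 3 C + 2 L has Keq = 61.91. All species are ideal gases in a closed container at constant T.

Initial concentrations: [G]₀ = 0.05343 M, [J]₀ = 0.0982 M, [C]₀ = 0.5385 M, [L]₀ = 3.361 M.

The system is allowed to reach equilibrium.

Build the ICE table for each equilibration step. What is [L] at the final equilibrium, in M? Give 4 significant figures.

Q₀ = 6.5251e+05 vs Keq = 61.91 ⇒ Q>K, reverse
Step 1:
                  G         J         C         L
  Initial   0.05343    0.0982    0.5385     3.361
  Change      0.184    0.2759   -0.2759    -0.184
  Equil      0.2374    0.3741    0.2626     3.177
  solve Keq expr → x = -0.09198; check Q = 61.91

[L]_eq = 3.177 M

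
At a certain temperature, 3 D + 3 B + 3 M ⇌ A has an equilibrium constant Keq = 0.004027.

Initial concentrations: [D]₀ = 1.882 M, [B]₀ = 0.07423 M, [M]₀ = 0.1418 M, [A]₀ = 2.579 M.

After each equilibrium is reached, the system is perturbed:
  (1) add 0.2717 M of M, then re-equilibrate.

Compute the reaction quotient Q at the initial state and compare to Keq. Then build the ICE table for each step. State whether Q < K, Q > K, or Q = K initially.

Q₀ = 3.3176e+05 vs Keq = 0.004027 ⇒ Q>K, reverse
Step 1:
                   D          B          M          A
  I            1.882    0.07423     0.1418      2.579
  C            1.447      1.447      1.447    -0.4823
  E            3.329      1.521      1.589      2.097
  solve Keq expr → x = -0.4823; check Q = 0.004027
Then add 0.2717 M of M.
Step 2:
                   D          B          M          A
  I            3.329      1.521       1.86      2.097
  C         -0.09931   -0.09931   -0.09931     0.0331
  E             3.23      1.422      1.761       2.13
  solve Keq expr → x = 0.0331; check Q = 0.004027

Q₀ = 3.3176e+05; Q > K (proceeds reverse)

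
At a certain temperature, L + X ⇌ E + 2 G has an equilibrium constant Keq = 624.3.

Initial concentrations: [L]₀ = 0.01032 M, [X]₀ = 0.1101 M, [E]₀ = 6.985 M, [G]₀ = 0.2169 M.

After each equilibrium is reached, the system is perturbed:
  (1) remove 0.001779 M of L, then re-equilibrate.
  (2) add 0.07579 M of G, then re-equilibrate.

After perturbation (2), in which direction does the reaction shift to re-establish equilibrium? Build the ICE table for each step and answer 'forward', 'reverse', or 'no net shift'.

Q₀ = 289.2 vs Keq = 624.3 ⇒ Q<K, forward
Step 1:
                    L           X           E           G
  I           0.01032      0.1101       6.985      0.2169
  C         -0.004857   -0.004857    0.004857    0.009713
  E          0.005463      0.1052        6.99      0.2266
  solve Keq expr → x = 0.004857; check Q = 624.3
Then remove 0.001779 M of L.
Step 2:
                    L           X           E           G
  I          0.003684      0.1052        6.99      0.2266
  C          0.001552    0.001552   -0.001552   -0.003104
  E          0.005236      0.1068       6.988      0.2235
  solve Keq expr → x = -0.001552; check Q = 624.3
Then add 0.07579 M of G.
Step 3:
                    L           X           E           G
  I          0.005236      0.1068       6.988      0.2993
  C          0.003442    0.003442   -0.003442   -0.006884
  E          0.008678      0.1102       6.985      0.2924
  solve Keq expr → x = -0.003442; check Q = 624.3

Direction: reverse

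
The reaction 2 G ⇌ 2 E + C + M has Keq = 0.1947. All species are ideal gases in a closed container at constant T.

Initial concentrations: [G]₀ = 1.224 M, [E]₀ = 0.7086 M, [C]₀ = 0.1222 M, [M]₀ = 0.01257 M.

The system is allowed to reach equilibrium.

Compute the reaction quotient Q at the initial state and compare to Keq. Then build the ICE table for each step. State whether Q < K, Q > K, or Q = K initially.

Q₀ = 5.1481e-04 vs Keq = 0.1947 ⇒ Q<K, forward
Step 1:
                    G           E           C           M
  I             1.224      0.7086      0.1222     0.01257
  C           -0.4566      0.4566      0.2283      0.2283
  E            0.7674       1.165      0.3505      0.2409
  solve Keq expr → x = 0.2283; check Q = 0.1947

Q₀ = 5.1481e-04; Q < K (proceeds forward)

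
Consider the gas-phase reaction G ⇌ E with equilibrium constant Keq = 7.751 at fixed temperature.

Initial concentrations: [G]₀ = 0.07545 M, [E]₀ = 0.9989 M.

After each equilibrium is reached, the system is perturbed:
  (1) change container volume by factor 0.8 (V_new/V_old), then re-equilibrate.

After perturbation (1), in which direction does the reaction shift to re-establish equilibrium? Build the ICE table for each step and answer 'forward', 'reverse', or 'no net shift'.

Direction: no net shift

Q₀ = 13.24 vs Keq = 7.751 ⇒ Q>K, reverse
Step 1:
                    G           E
  Initial     0.07545      0.9989
  Change      0.04732    -0.04732
  Equil        0.1228      0.9516
  solve Keq expr → x = -0.04732; check Q = 7.751
Then change container volume by factor 0.8 (V_new/V_old).
Step 2:
                    G           E
  Initial      0.1535       1.189
  Change            0           0
  Equil        0.1535       1.189
  solve Keq expr → x = 0; check Q = 7.751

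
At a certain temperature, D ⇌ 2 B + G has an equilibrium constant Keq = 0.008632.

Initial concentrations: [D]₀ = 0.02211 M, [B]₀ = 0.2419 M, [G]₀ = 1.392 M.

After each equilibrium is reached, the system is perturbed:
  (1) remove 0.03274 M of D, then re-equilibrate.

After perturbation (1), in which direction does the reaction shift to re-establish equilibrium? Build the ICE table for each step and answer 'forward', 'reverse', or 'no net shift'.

Direction: reverse

Q₀ = 3.684 vs Keq = 0.008632 ⇒ Q>K, reverse
Step 1:
                    D           B           G
  I           0.02211      0.2419       1.392
  C            0.1063     -0.2125     -0.1063
  E            0.1284     0.02936       1.286
  solve Keq expr → x = -0.1063; check Q = 0.008632
Then remove 0.03274 M of D.
Step 2:
                    D           B           G
  I           0.09564     0.02936       1.286
  C          0.001876   -0.003753   -0.001876
  E           0.09752     0.02561       1.284
  solve Keq expr → x = -0.001876; check Q = 0.008632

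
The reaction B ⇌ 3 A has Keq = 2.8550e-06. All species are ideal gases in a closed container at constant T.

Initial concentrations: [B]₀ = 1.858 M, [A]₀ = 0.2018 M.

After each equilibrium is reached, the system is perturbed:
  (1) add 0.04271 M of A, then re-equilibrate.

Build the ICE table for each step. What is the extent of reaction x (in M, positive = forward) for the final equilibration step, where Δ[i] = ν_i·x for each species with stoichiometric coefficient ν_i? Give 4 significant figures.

x = -0.01422 M

Q₀ = 0.004423 vs Keq = 2.8550e-06 ⇒ Q>K, reverse
Step 1:
                  B         A
  init        1.858    0.2018
  Δ         0.06139   -0.1842
  eq          1.919   0.01763
  solve Keq expr → x = -0.06139; check Q = 2.8550e-06
Then add 0.04271 M of A.
Step 2:
                  B         A
  init        1.919   0.06034
  Δ         0.01422  -0.04267
  eq          1.934   0.01767
  solve Keq expr → x = -0.01422; check Q = 2.8550e-06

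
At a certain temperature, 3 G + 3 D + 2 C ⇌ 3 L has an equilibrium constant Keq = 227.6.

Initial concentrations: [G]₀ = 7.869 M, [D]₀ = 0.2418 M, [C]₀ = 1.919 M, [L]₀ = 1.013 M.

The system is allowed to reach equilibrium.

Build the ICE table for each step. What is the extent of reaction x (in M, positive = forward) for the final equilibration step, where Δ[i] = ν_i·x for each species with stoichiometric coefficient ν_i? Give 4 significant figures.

x = 0.07456 M

Q₀ = 0.04098 vs Keq = 227.6 ⇒ Q<K, forward
Step 1:
                   G          D          C          L
  init         7.869     0.2418      1.919      1.013
  Δ          -0.2237    -0.2237    -0.1491     0.2237
  eq           7.645    0.01811       1.77      1.237
  solve Keq expr → x = 0.07456; check Q = 227.6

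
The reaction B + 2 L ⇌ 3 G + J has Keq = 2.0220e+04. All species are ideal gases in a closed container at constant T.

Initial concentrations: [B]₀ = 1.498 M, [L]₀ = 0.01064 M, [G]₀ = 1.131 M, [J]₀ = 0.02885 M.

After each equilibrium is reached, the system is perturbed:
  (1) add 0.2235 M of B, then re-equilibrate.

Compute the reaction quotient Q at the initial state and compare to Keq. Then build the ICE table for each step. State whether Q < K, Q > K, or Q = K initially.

Q₀ = 246.1 vs Keq = 2.0220e+04 ⇒ Q<K, forward
Step 1:
                  B         L         G         J
  I           1.498   0.01064     1.131   0.02885
  C       -0.004674 -0.009349   0.01402  0.004674
  E           1.493  0.001291     1.145   0.03352
  solve Keq expr → x = 0.004674; check Q = 2.0220e+04
Then add 0.2235 M of B.
Step 2:
                  B         L         G         J
  I           1.717  0.001291     1.145   0.03352
  C       -4.2986e-05 -8.5973e-05 1.2896e-04 4.2986e-05
  E           1.717  0.001205     1.145   0.03357
  solve Keq expr → x = 4.2986e-05; check Q = 2.0220e+04

Q₀ = 246.1; Q < K (proceeds forward)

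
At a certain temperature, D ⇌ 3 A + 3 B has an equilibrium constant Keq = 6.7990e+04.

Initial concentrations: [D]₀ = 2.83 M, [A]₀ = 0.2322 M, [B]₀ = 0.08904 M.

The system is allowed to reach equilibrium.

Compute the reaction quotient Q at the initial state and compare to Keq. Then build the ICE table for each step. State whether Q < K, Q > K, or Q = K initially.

Q₀ = 3.1229e-06 vs Keq = 6.7990e+04 ⇒ Q<K, forward
Step 1:
                   D          A          B
  I             2.83     0.2322    0.08904
  C           -2.008      6.023      6.023
  E           0.8222      6.256      6.112
  solve Keq expr → x = 2.008; check Q = 6.7990e+04

Q₀ = 3.1229e-06; Q < K (proceeds forward)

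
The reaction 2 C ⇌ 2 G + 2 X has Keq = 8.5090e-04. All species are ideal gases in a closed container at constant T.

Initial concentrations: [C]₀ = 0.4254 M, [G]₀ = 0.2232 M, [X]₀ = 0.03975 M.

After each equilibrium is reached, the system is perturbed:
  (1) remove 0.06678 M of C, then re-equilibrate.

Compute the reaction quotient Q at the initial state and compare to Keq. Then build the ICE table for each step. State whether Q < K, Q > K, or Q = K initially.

Q₀ = 4.3498e-04 vs Keq = 8.5090e-04 ⇒ Q<K, forward
Step 1:
                    C           G           X
  init         0.4254      0.2232     0.03975
  Δ          -0.01164     0.01164     0.01164
  eq           0.4138      0.2348     0.05139
  solve Keq expr → x = 0.005822; check Q = 8.5090e-04
Then remove 0.06678 M of C.
Step 2:
                    C           G           X
  init          0.347      0.2348     0.05139
  Δ          0.006302   -0.006302   -0.006302
  eq           0.3533      0.2285     0.04509
  solve Keq expr → x = -0.003151; check Q = 8.5090e-04

Q₀ = 4.3498e-04; Q < K (proceeds forward)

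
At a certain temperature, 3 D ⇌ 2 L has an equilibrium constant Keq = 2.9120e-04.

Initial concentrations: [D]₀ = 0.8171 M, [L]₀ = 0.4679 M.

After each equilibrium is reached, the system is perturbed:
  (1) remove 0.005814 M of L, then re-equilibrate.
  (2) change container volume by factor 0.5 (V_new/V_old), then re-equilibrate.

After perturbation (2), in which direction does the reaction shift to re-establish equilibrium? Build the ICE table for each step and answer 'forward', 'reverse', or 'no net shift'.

Direction: forward

Q₀ = 0.4013 vs Keq = 2.9120e-04 ⇒ Q>K, reverse
Step 1:
                   D          L
  I           0.8171     0.4679
  C           0.6561    -0.4374
  E            1.473    0.03051
  solve Keq expr → x = -0.2187; check Q = 2.9120e-04
Then remove 0.005814 M of L.
Step 2:
                   D          L
  I            1.473     0.0247
  C        -0.008333   0.005555
  E            1.465    0.03025
  solve Keq expr → x = 0.002778; check Q = 2.9120e-04
Then change container volume by factor 0.5 (V_new/V_old).
Step 3:
                   D          L
  I             2.93    0.06051
  C         -0.03528    0.02352
  E            2.894    0.08403
  solve Keq expr → x = 0.01176; check Q = 2.9120e-04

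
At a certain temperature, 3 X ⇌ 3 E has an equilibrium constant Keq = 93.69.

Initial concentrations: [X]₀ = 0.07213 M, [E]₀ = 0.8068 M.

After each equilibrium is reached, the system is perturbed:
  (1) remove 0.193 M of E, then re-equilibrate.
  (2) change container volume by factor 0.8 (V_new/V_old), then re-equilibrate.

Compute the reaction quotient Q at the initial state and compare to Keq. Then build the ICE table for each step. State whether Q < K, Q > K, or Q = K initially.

Q₀ = 1399; Q > K (proceeds reverse)

Q₀ = 1399 vs Keq = 93.69 ⇒ Q>K, reverse
Step 1:
                   X          E
  I          0.07213     0.8068
  C          0.08647   -0.08647
  E           0.1586     0.7203
  solve Keq expr → x = -0.02882; check Q = 93.69
Then remove 0.193 M of E.
Step 2:
                   X          E
  I           0.1586     0.5273
  C         -0.03483    0.03483
  E           0.1238     0.5622
  solve Keq expr → x = 0.01161; check Q = 93.69
Then change container volume by factor 0.8 (V_new/V_old).
Step 3:
                   X          E
  I           0.1547     0.7027
  C                0          0
  E           0.1547     0.7027
  solve Keq expr → x = 0; check Q = 93.69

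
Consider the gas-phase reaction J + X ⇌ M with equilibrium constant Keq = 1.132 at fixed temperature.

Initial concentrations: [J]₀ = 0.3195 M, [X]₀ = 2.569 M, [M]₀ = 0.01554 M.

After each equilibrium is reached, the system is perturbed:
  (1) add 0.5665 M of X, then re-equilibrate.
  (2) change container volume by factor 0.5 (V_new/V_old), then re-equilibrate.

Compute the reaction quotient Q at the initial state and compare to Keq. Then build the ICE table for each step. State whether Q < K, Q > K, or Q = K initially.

Q₀ = 0.01893 vs Keq = 1.132 ⇒ Q<K, forward
Step 1:
                    J           X           M
  init         0.3195       2.569     0.01554
  Δ           -0.2277     -0.2277      0.2277
  eq          0.09178       2.341      0.2433
  solve Keq expr → x = 0.2277; check Q = 1.132
Then add 0.5665 M of X.
Step 2:
                    J           X           M
  init        0.09178       2.908      0.2433
  Δ          -0.01344    -0.01344     0.01344
  eq          0.07835       2.894      0.2567
  solve Keq expr → x = 0.01344; check Q = 1.132
Then change container volume by factor 0.5 (V_new/V_old).
Step 3:
                    J           X           M
  init         0.1567       5.789      0.5134
  Δ          -0.06707    -0.06707     0.06707
  eq          0.08962       5.722      0.5805
  solve Keq expr → x = 0.06707; check Q = 1.132

Q₀ = 0.01893; Q < K (proceeds forward)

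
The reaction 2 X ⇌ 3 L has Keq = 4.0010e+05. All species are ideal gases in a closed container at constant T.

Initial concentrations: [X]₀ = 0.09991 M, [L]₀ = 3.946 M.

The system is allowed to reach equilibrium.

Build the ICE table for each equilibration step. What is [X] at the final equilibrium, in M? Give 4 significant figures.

Q₀ = 6155 vs Keq = 4.0010e+05 ⇒ Q<K, forward
Step 1:
                   X          L
  init       0.09991      3.946
  Δ          -0.0869     0.1303
  eq         0.01301      4.076
  solve Keq expr → x = 0.04345; check Q = 4.0010e+05

[X]_eq = 0.01301 M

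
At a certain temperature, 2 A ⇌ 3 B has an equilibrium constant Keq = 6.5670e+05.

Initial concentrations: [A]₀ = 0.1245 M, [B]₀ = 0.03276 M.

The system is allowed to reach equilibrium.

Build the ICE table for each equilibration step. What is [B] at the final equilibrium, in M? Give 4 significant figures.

[B]_eq = 0.2193 M

Q₀ = 0.002268 vs Keq = 6.5670e+05 ⇒ Q<K, forward
Step 1:
                   A          B
  Initial     0.1245    0.03276
  Change     -0.1244     0.1866
  Equil   1.2675e-04     0.2193
  solve Keq expr → x = 0.06219; check Q = 6.5670e+05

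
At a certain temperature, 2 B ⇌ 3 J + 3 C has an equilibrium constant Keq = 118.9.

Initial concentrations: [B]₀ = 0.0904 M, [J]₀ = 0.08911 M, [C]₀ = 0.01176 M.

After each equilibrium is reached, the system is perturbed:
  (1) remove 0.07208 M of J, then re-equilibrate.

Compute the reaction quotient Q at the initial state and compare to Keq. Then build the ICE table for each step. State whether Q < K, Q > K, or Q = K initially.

Q₀ = 1.4082e-07; Q < K (proceeds forward)

Q₀ = 1.4082e-07 vs Keq = 118.9 ⇒ Q<K, forward
Step 1:
                    B           J           C
  I            0.0904     0.08911     0.01176
  C          -0.08985      0.1348      0.1348
  E        5.4502e-04      0.2239      0.1465
  solve Keq expr → x = 0.04493; check Q = 118.9
Then remove 0.07208 M of J.
Step 2:
                    B           J           C
  I        5.4502e-04      0.1518      0.1465
  C       -2.3852e-04  3.5777e-04  3.5777e-04
  E        3.0650e-04      0.1522      0.1469
  solve Keq expr → x = 1.1926e-04; check Q = 118.9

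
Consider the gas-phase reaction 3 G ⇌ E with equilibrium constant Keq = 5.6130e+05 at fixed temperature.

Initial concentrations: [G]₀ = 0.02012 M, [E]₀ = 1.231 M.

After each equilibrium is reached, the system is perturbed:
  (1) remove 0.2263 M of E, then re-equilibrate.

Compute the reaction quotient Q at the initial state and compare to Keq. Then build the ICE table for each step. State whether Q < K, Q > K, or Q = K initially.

Q₀ = 1.5114e+05; Q < K (proceeds forward)

Q₀ = 1.5114e+05 vs Keq = 5.6130e+05 ⇒ Q<K, forward
Step 1:
                    G           E
  Initial     0.02012       1.231
  Change    -0.007119    0.002373
  Equil         0.013       1.233
  solve Keq expr → x = 0.002373; check Q = 5.6130e+05
Then remove 0.2263 M of E.
Step 2:
                    G           E
  Initial       0.013       1.007
  Change  -8.4828e-04  2.8276e-04
  Equil       0.01215       1.007
  solve Keq expr → x = 2.8276e-04; check Q = 5.6130e+05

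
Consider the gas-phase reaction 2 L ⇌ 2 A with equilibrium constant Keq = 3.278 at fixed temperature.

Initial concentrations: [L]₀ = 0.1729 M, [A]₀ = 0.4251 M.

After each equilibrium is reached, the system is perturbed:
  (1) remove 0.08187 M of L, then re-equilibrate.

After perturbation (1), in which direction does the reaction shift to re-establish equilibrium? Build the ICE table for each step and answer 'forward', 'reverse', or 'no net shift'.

Q₀ = 6.045 vs Keq = 3.278 ⇒ Q>K, reverse
Step 1:
                    L           A
  I            0.1729      0.4251
  C           0.03987    -0.03987
  E            0.2128      0.3852
  solve Keq expr → x = -0.01994; check Q = 3.278
Then remove 0.08187 M of L.
Step 2:
                    L           A
  I            0.1309      0.3852
  C           0.05274    -0.05274
  E            0.1836      0.3325
  solve Keq expr → x = -0.02637; check Q = 3.278

Direction: reverse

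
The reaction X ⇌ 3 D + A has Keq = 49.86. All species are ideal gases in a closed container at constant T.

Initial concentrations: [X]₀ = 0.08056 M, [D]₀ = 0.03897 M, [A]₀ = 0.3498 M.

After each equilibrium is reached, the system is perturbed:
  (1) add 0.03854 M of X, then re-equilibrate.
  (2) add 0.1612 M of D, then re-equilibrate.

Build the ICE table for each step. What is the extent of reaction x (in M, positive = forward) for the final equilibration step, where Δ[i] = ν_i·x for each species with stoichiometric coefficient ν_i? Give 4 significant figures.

x = -0.001006 M

Q₀ = 2.5698e-04 vs Keq = 49.86 ⇒ Q<K, forward
Step 1:
                    X           D           A
  Initial     0.08056     0.03897      0.3498
  Change     -0.08037      0.2411     0.08037
  Equil    1.8956e-04      0.2801      0.4302
  solve Keq expr → x = 0.08037; check Q = 49.86
Then add 0.03854 M of X.
Step 2:
                    X           D           A
  Initial     0.03873      0.2801      0.4302
  Change     -0.03815      0.1145     0.03815
  Equil    5.7685e-04      0.3945      0.4683
  solve Keq expr → x = 0.03815; check Q = 49.86
Then add 0.1612 M of D.
Step 3:
                    X           D           A
  Initial  5.7685e-04      0.5557      0.4683
  Change     0.001006   -0.003017   -0.001006
  Equil      0.001583      0.5527      0.4673
  solve Keq expr → x = -0.001006; check Q = 49.86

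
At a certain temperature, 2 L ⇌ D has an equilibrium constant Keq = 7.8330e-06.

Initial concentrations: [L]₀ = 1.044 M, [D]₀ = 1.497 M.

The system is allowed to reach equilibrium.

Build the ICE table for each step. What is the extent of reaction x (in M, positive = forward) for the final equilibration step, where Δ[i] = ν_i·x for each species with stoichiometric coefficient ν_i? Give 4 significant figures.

x = -1.497 M

Q₀ = 1.373 vs Keq = 7.8330e-06 ⇒ Q>K, reverse
Step 1:
                  L         D
  I           1.044     1.497
  C           2.994    -1.497
  E           4.038 1.2770e-04
  solve Keq expr → x = -1.497; check Q = 7.8330e-06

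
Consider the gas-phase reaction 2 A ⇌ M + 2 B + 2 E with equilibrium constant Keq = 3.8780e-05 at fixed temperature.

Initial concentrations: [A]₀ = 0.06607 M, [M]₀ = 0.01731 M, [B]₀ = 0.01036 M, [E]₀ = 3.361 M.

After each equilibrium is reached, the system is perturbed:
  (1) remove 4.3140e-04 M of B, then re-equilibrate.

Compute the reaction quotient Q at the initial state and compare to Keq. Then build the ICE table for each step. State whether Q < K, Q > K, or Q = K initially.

Q₀ = 0.004808; Q > K (proceeds reverse)

Q₀ = 0.004808 vs Keq = 3.8780e-05 ⇒ Q>K, reverse
Step 1:
                  A         M         B         E
  I         0.06607   0.01731   0.01036     3.361
  C        0.009123 -0.004561 -0.009123 -0.009123
  E         0.07519   0.01275  0.001237     3.352
  solve Keq expr → x = -0.004561; check Q = 3.8780e-05
Then remove 4.3140e-04 M of B.
Step 2:
                  A         M         B         E
  I         0.07519   0.01275 8.0586e-04     3.352
  C       -4.1455e-04 2.0727e-04 4.1455e-04 4.1455e-04
  E         0.07478   0.01296   0.00122     3.352
  solve Keq expr → x = 2.0727e-04; check Q = 3.8780e-05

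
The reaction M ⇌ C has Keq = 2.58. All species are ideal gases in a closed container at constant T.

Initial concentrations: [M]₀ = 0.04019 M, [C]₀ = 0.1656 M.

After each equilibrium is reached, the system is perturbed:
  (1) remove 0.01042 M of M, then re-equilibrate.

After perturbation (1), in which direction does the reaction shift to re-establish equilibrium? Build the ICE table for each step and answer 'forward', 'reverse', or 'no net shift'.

Q₀ = 4.12 vs Keq = 2.58 ⇒ Q>K, reverse
Step 1:
                  M         C
  init      0.04019    0.1656
  Δ         0.01729  -0.01729
  eq        0.05748    0.1483
  solve Keq expr → x = -0.01729; check Q = 2.58
Then remove 0.01042 M of M.
Step 2:
                  M         C
  init      0.04706    0.1483
  Δ        0.007509 -0.007509
  eq        0.05457    0.1408
  solve Keq expr → x = -0.007509; check Q = 2.58

Direction: reverse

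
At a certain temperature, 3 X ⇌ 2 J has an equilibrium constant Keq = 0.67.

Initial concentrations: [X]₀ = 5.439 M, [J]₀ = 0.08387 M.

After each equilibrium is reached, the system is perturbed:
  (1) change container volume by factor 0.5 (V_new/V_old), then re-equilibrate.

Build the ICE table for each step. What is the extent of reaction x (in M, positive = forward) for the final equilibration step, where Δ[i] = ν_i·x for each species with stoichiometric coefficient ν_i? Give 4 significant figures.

Q₀ = 4.3718e-05 vs Keq = 0.67 ⇒ Q<K, forward
Step 1:
                    X           J
  init          5.439     0.08387
  Δ            -3.414       2.276
  eq            2.025        2.36
  solve Keq expr → x = 1.138; check Q = 0.67
Then change container volume by factor 0.5 (V_new/V_old).
Step 2:
                    X           J
  init          4.051       4.719
  Δ           -0.6436      0.4291
  eq            3.407       5.148
  solve Keq expr → x = 0.2145; check Q = 0.67

x = 0.2145 M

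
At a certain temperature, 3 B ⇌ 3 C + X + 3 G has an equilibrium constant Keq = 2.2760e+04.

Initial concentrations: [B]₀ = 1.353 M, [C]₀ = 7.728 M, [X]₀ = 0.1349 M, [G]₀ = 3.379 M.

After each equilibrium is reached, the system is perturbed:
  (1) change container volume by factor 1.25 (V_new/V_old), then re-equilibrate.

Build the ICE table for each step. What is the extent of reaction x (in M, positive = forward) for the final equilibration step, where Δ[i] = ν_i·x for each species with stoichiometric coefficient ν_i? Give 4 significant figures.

Q₀ = 969.8 vs Keq = 2.2760e+04 ⇒ Q<K, forward
Step 1:
                    B           C           X           G
  init          1.353       7.728      0.1349       3.379
  Δ           -0.5624      0.5624      0.1875      0.5624
  eq           0.7906        8.29      0.3224       3.941
  solve Keq expr → x = 0.1875; check Q = 2.2760e+04
Then change container volume by factor 1.25 (V_new/V_old).
Step 2:
                    B           C           X           G
  init         0.6325       6.632      0.2579       3.153
  Δ           -0.1141      0.1141     0.03805      0.1141
  eq           0.5183       6.746      0.2959       3.267
  solve Keq expr → x = 0.03805; check Q = 2.2760e+04

x = 0.03805 M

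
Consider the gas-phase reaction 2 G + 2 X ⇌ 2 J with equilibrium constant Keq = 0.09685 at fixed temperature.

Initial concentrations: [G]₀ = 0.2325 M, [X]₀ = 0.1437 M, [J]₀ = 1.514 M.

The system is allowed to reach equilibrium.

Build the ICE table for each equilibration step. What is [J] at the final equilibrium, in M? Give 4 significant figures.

[J]_eq = 0.471 M

Q₀ = 2053 vs Keq = 0.09685 ⇒ Q>K, reverse
Step 1:
                    G           X           J
  init         0.2325      0.1437       1.514
  Δ             1.043       1.043      -1.043
  eq            1.275       1.187       0.471
  solve Keq expr → x = -0.5215; check Q = 0.09685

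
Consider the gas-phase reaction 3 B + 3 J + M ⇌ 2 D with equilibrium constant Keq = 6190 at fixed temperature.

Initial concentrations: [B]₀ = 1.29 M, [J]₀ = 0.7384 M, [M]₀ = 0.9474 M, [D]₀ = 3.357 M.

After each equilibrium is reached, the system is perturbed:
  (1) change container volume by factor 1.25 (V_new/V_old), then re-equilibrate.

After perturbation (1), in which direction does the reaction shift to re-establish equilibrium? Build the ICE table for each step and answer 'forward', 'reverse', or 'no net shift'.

Q₀ = 13.76 vs Keq = 6190 ⇒ Q<K, forward
Step 1:
                  B         J         M         D
  I            1.29    0.7384    0.9474     3.357
  C         -0.5462   -0.5462   -0.1821    0.3641
  E          0.7438    0.1922    0.7653     3.721
  solve Keq expr → x = 0.1821; check Q = 6190
Then change container volume by factor 1.25 (V_new/V_old).
Step 2:
                  B         J         M         D
  I          0.5951    0.1538    0.6123     2.977
  C         0.04901   0.04901   0.01634  -0.03267
  E          0.6441    0.2028    0.6286     2.944
  solve Keq expr → x = -0.01634; check Q = 6190

Direction: reverse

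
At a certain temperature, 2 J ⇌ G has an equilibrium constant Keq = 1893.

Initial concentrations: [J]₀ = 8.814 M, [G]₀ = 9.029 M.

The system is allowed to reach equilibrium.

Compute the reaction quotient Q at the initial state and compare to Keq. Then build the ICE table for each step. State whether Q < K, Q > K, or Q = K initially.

Q₀ = 0.1162 vs Keq = 1893 ⇒ Q<K, forward
Step 1:
                  J         G
  I           8.814     9.029
  C           -8.73     4.365
  E         0.08412     13.39
  solve Keq expr → x = 4.365; check Q = 1893

Q₀ = 0.1162; Q < K (proceeds forward)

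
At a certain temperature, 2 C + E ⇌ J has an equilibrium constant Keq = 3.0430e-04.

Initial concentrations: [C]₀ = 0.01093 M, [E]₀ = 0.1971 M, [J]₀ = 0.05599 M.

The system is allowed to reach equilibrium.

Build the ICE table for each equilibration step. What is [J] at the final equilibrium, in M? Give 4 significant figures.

Q₀ = 2378 vs Keq = 3.0430e-04 ⇒ Q>K, reverse
Step 1:
                    C           E           J
  I           0.01093      0.1971     0.05599
  C             0.112     0.05599    -0.05599
  E            0.1229      0.2531  1.1634e-06
  solve Keq expr → x = -0.05599; check Q = 3.0430e-04

[J]_eq = 1.1634e-06 M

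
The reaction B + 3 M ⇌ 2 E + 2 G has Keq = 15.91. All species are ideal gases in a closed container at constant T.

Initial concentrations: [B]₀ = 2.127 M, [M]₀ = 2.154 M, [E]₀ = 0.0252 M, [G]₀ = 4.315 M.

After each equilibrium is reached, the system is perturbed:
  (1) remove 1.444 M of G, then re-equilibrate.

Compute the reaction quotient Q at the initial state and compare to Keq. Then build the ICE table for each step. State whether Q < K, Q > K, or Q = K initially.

Q₀ = 5.5623e-04 vs Keq = 15.91 ⇒ Q<K, forward
Step 1:
                  B         M         E         G
  I           2.127     2.154    0.0252     4.315
  C         -0.4185    -1.255    0.8369    0.8369
  E           1.709    0.8986    0.8621     5.152
  solve Keq expr → x = 0.4185; check Q = 15.91
Then remove 1.444 M of G.
Step 2:
                  B         M         E         G
  I           1.709    0.8986    0.8621     3.708
  C        -0.03908   -0.1172   0.07816   0.07816
  E           1.669    0.7814    0.9403     3.786
  solve Keq expr → x = 0.03908; check Q = 15.91

Q₀ = 5.5623e-04; Q < K (proceeds forward)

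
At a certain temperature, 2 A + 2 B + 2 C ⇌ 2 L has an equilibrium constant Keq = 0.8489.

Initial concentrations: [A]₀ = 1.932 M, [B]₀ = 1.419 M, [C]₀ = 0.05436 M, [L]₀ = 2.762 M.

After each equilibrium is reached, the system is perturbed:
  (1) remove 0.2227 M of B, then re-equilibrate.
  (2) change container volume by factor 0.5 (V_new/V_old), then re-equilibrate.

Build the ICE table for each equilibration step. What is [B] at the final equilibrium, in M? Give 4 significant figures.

Q₀ = 343.5 vs Keq = 0.8489 ⇒ Q>K, reverse
Step 1:
                    A           B           C           L
  init          1.932       1.419     0.05436       2.762
  Δ            0.4837      0.4837      0.4837     -0.4837
  eq            2.416       1.903       0.538       2.278
  solve Keq expr → x = -0.2418; check Q = 0.8489
Then remove 0.2227 M of B.
Step 2:
                    A           B           C           L
  init          2.416        1.68       0.538       2.278
  Δ           0.03845     0.03845     0.03845    -0.03845
  eq            2.454       1.718      0.5765        2.24
  solve Keq expr → x = -0.01923; check Q = 0.8489
Then change container volume by factor 0.5 (V_new/V_old).
Step 3:
                    A           B           C           L
  init          4.908       3.437       1.153        4.48
  Δ           -0.6746     -0.6746     -0.6746      0.6746
  eq            4.234       2.762      0.4784       5.154
  solve Keq expr → x = 0.3373; check Q = 0.8489

[B]_eq = 2.762 M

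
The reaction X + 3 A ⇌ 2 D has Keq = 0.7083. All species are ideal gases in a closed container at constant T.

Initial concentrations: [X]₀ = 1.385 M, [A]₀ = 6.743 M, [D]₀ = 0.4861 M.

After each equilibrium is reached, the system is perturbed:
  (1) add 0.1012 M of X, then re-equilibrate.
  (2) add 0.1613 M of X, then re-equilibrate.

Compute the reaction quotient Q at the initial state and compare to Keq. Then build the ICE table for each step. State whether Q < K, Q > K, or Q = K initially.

Q₀ = 5.5647e-04 vs Keq = 0.7083 ⇒ Q<K, forward
Step 1:
                    X           A           D
  Initial       1.385       6.743      0.4861
  Change       -1.117      -3.351       2.234
  Equil        0.2678       3.392        2.72
  solve Keq expr → x = 1.117; check Q = 0.7083
Then add 0.1012 M of X.
Step 2:
                    X           A           D
  Initial       0.369       3.392        2.72
  Change     -0.04548     -0.1365     0.09097
  Equil        0.3236       3.255       2.811
  solve Keq expr → x = 0.04548; check Q = 0.7083
Then add 0.1613 M of X.
Step 3:
                    X           A           D
  Initial      0.4849       3.255       2.811
  Change     -0.06272     -0.1882      0.1254
  Equil        0.4221       3.067       2.937
  solve Keq expr → x = 0.06272; check Q = 0.7083

Q₀ = 5.5647e-04; Q < K (proceeds forward)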